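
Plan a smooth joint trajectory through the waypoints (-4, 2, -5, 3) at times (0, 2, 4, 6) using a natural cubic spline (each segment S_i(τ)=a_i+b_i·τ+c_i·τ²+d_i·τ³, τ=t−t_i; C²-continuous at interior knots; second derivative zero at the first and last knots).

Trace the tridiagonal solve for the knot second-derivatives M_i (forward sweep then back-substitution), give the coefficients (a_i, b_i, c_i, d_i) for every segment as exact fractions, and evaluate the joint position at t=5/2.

  seg 0: a=-4 b=157/30 c=0 d=-67/120
  seg 1: a=2 b=-22/15 c=-67/20 d=7/6
  seg 2: a=-5 b=-13/15 c=73/20 d=-73/120
S(5/2) = 23/40

Δ: Δ0=3, Δ1=-7/2, Δ2=4
row 1: diag=8, rhs=-39; c'=1/4, d'=-39/8
row 2: denom=8−2·1/4=15/2; d'=(45−2·-39/8)/(15/2)=73/10
back: M2=73/10
back: M1=-39/8−1/4·73/10=-67/10
M: M0=0, M1=-67/10, M2=73/10, M3=0
seg 0: a=-4, c=M0/2=0, d=(M1−M0)/(6·2)=-67/120, b=Δ0−h0·(2M0+M1)/6=157/30
seg 1: a=2, c=M1/2=-67/20, d=(M2−M1)/(6·2)=7/6, b=Δ1−h1·(2M1+M2)/6=-22/15
seg 2: a=-5, c=M2/2=73/20, d=(M3−M2)/(6·2)=-73/120, b=Δ2−h2·(2M2+M3)/6=-13/15
t_q=5/2 → seg 1, τ=1/2; S=2+-22/15·τ+-67/20·τ²+7/6·τ³=23/40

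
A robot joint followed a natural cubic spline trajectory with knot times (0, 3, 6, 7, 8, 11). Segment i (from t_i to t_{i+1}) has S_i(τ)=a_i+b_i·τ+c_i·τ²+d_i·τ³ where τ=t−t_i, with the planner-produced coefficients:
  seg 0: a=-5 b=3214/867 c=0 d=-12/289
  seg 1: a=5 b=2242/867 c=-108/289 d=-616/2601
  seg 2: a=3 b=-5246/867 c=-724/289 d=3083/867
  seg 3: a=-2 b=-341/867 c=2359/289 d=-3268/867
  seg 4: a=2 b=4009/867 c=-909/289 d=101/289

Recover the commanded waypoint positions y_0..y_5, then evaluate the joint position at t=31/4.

y_0 = S_0(0) = a_0 = -5
y_1 = S_1(0) = a_1 = 5
y_2 = S_2(0) = a_2 = 3
y_3 = S_3(0) = a_3 = -2
y_4 = S_4(0) = a_4 = 2
y_5 = S_4(3) = -3
t_q=31/4 is in segment 3 (τ=3/4); S_3(τ)=1633/2312

y_0=-5 y_1=5 y_2=3 y_3=-2 y_4=2 y_5=-3
S(31/4) = 1633/2312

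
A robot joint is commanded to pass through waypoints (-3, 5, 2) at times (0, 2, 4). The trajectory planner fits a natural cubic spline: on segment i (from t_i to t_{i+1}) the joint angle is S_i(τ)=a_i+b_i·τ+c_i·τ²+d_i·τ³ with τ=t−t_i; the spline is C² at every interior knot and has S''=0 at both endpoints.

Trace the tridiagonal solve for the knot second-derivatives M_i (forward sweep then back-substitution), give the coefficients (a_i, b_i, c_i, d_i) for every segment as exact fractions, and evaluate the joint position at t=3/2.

  seg 0: a=-3 b=43/8 c=0 d=-11/32
  seg 1: a=5 b=5/4 c=-33/16 d=11/32
S(3/2) = 999/256

Δ: Δ0=4, Δ1=-3/2
row 1: diag=8, rhs=-33; c'=1/4, d'=-33/8
back: M1=-33/8
M: M0=0, M1=-33/8, M2=0
seg 0: a=-3, c=M0/2=0, d=(M1−M0)/(6·2)=-11/32, b=Δ0−h0·(2M0+M1)/6=43/8
seg 1: a=5, c=M1/2=-33/16, d=(M2−M1)/(6·2)=11/32, b=Δ1−h1·(2M1+M2)/6=5/4
t_q=3/2 → seg 0, τ=3/2; S=-3+43/8·τ+0·τ²+-11/32·τ³=999/256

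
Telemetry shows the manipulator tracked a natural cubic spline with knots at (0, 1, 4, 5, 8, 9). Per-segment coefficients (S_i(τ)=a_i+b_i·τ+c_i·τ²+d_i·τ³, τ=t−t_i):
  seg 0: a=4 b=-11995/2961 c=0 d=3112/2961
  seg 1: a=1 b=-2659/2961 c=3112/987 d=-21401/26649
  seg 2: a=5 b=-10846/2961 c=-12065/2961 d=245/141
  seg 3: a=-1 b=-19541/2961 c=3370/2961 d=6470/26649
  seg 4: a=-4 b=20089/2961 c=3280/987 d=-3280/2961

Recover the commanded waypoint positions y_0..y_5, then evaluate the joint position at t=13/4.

y_0 = S_0(0) = a_0 = 4
y_1 = S_1(0) = a_1 = 1
y_2 = S_2(0) = a_2 = 5
y_3 = S_3(0) = a_3 = -1
y_4 = S_4(0) = a_4 = -4
y_5 = S_4(1) = 5
t_q=13/4 is in segment 1 (τ=9/4); S_1(τ)=121999/21056

y_0=4 y_1=1 y_2=5 y_3=-1 y_4=-4 y_5=5
S(13/4) = 121999/21056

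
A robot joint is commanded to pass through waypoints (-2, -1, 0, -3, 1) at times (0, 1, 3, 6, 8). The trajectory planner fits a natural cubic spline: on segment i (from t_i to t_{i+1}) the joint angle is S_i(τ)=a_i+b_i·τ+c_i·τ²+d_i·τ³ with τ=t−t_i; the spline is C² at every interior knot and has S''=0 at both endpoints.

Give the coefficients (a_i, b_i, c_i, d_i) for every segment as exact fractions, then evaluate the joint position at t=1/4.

  seg 0: a=-2 b=1007/1012 c=0 d=5/1012
  seg 1: a=-1 b=511/506 c=15/1012 d=-273/2024
  seg 2: a=0 b=-139/253 c=-201/253 d=163/759
  seg 3: a=-3 b=122/253 c=288/253 d=-48/253
S(1/4) = -113419/64768

Δ: Δ0=1, Δ1=1/2, Δ2=-1, Δ3=2
row 1: diag=6, rhs=-3; c'=1/3, d'=-1/2
row 2: denom=10−2·1/3=28/3; d'=(-9−2·-1/2)/(28/3)=-6/7
row 3: denom=10−3·9/28=253/28; d'=(18−3·-6/7)/(253/28)=576/253
back: M3=576/253
back: M2=-6/7−9/28·576/253=-402/253
back: M1=-1/2−1/3·-402/253=15/506
M: M0=0, M1=15/506, M2=-402/253, M3=576/253, M4=0
seg 0: a=-2, c=M0/2=0, d=(M1−M0)/(6·1)=5/1012, b=Δ0−h0·(2M0+M1)/6=1007/1012
seg 1: a=-1, c=M1/2=15/1012, d=(M2−M1)/(6·2)=-273/2024, b=Δ1−h1·(2M1+M2)/6=511/506
seg 2: a=0, c=M2/2=-201/253, d=(M3−M2)/(6·3)=163/759, b=Δ2−h2·(2M2+M3)/6=-139/253
seg 3: a=-3, c=M3/2=288/253, d=(M4−M3)/(6·2)=-48/253, b=Δ3−h3·(2M3+M4)/6=122/253
t_q=1/4 → seg 0, τ=1/4; S=-2+1007/1012·τ+0·τ²+5/1012·τ³=-113419/64768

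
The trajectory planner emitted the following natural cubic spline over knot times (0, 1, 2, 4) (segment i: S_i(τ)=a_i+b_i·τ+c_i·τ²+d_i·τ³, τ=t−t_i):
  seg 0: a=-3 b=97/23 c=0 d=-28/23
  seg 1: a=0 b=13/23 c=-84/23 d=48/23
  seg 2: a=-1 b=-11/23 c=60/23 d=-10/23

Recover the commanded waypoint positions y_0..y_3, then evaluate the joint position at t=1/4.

y_0 = S_0(0) = a_0 = -3
y_1 = S_1(0) = a_1 = 0
y_2 = S_2(0) = a_2 = -1
y_3 = S_2(2) = 5
t_q=1/4 is in segment 0 (τ=1/4); S_0(τ)=-723/368

y_0=-3 y_1=0 y_2=-1 y_3=5
S(1/4) = -723/368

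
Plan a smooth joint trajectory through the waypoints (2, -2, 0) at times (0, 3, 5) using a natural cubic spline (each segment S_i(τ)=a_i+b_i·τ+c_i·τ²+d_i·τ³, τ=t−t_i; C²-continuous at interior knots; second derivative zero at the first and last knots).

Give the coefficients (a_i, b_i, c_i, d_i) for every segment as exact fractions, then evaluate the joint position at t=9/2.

  seg 0: a=2 b=-61/30 c=0 d=7/90
  seg 1: a=-2 b=1/15 c=7/10 d=-7/60
S(9/2) = -23/32

Δ: Δ0=-4/3, Δ1=1
row 1: diag=10, rhs=14; c'=1/5, d'=7/5
back: M1=7/5
M: M0=0, M1=7/5, M2=0
seg 0: a=2, c=M0/2=0, d=(M1−M0)/(6·3)=7/90, b=Δ0−h0·(2M0+M1)/6=-61/30
seg 1: a=-2, c=M1/2=7/10, d=(M2−M1)/(6·2)=-7/60, b=Δ1−h1·(2M1+M2)/6=1/15
t_q=9/2 → seg 1, τ=3/2; S=-2+1/15·τ+7/10·τ²+-7/60·τ³=-23/32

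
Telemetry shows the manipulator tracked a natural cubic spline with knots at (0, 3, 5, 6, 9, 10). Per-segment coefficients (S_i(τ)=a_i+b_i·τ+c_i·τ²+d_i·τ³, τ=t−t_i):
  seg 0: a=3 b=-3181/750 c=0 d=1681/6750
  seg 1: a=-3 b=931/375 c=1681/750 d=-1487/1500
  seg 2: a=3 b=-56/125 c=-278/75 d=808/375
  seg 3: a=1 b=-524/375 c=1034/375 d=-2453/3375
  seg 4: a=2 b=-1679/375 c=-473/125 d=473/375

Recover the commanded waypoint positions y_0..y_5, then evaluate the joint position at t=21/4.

y_0=3 y_1=-3 y_2=3 y_3=1 y_4=2 y_5=-5
S(21/4) = 269/100

y_0 = S_0(0) = a_0 = 3
y_1 = S_1(0) = a_1 = -3
y_2 = S_2(0) = a_2 = 3
y_3 = S_3(0) = a_3 = 1
y_4 = S_4(0) = a_4 = 2
y_5 = S_4(1) = -5
t_q=21/4 is in segment 2 (τ=1/4); S_2(τ)=269/100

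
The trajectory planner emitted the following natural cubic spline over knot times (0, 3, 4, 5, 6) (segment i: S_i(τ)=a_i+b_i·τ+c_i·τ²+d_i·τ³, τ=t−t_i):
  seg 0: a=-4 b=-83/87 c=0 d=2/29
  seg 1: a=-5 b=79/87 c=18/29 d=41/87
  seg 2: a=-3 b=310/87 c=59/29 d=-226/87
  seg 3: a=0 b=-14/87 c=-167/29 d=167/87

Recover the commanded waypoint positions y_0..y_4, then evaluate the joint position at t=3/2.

y_0 = S_0(0) = a_0 = -4
y_1 = S_1(0) = a_1 = -5
y_2 = S_2(0) = a_2 = -3
y_3 = S_3(0) = a_3 = 0
y_4 = S_3(1) = -4
t_q=3/2 is in segment 0 (τ=3/2); S_0(τ)=-603/116

y_0=-4 y_1=-5 y_2=-3 y_3=0 y_4=-4
S(3/2) = -603/116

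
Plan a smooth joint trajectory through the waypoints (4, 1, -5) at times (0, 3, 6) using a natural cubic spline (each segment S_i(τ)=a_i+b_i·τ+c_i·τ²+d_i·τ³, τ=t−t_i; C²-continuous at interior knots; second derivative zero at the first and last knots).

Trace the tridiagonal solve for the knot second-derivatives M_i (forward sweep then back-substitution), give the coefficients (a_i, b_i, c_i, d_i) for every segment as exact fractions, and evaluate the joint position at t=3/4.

  seg 0: a=4 b=-3/4 c=0 d=-1/36
  seg 1: a=1 b=-3/2 c=-1/4 d=1/36
S(3/4) = 877/256

Δ: Δ0=-1, Δ1=-2
row 1: diag=12, rhs=-6; c'=1/4, d'=-1/2
back: M1=-1/2
M: M0=0, M1=-1/2, M2=0
seg 0: a=4, c=M0/2=0, d=(M1−M0)/(6·3)=-1/36, b=Δ0−h0·(2M0+M1)/6=-3/4
seg 1: a=1, c=M1/2=-1/4, d=(M2−M1)/(6·3)=1/36, b=Δ1−h1·(2M1+M2)/6=-3/2
t_q=3/4 → seg 0, τ=3/4; S=4+-3/4·τ+0·τ²+-1/36·τ³=877/256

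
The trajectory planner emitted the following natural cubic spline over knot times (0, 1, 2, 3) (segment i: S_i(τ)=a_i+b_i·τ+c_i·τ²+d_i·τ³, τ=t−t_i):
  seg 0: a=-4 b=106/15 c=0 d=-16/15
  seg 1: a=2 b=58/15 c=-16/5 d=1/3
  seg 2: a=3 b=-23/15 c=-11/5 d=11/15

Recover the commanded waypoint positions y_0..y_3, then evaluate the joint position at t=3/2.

y_0 = S_0(0) = a_0 = -4
y_1 = S_1(0) = a_1 = 2
y_2 = S_2(0) = a_2 = 3
y_3 = S_2(1) = 0
t_q=3/2 is in segment 1 (τ=1/2); S_1(τ)=127/40

y_0=-4 y_1=2 y_2=3 y_3=0
S(3/2) = 127/40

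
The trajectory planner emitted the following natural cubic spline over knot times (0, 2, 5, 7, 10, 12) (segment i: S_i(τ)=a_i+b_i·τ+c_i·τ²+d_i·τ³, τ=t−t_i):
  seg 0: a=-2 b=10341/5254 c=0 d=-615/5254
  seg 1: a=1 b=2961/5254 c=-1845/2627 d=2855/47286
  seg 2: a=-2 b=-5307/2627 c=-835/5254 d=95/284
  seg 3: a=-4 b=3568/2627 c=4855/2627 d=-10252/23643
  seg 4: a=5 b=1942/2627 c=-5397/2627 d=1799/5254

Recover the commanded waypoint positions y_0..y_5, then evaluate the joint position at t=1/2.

y_0=-2 y_1=1 y_2=-2 y_3=-4 y_4=5 y_5=1
S(1/2) = -43315/42032

y_0 = S_0(0) = a_0 = -2
y_1 = S_1(0) = a_1 = 1
y_2 = S_2(0) = a_2 = -2
y_3 = S_3(0) = a_3 = -4
y_4 = S_4(0) = a_4 = 5
y_5 = S_4(2) = 1
t_q=1/2 is in segment 0 (τ=1/2); S_0(τ)=-43315/42032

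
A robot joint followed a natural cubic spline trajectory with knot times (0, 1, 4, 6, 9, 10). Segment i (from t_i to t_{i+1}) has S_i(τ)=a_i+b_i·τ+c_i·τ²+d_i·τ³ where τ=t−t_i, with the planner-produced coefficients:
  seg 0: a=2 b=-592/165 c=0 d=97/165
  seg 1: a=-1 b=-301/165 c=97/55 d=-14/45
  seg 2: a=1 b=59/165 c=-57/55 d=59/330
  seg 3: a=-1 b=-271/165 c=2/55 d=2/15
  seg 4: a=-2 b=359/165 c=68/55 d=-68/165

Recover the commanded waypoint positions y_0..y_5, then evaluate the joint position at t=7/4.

y_0 = S_0(0) = a_0 = 2
y_1 = S_1(0) = a_1 = -1
y_2 = S_2(0) = a_2 = 1
y_3 = S_3(0) = a_3 = -1
y_4 = S_4(0) = a_4 = -2
y_5 = S_4(1) = 1
t_q=7/4 is in segment 1 (τ=3/4); S_1(τ)=-2653/1760

y_0=2 y_1=-1 y_2=1 y_3=-1 y_4=-2 y_5=1
S(7/4) = -2653/1760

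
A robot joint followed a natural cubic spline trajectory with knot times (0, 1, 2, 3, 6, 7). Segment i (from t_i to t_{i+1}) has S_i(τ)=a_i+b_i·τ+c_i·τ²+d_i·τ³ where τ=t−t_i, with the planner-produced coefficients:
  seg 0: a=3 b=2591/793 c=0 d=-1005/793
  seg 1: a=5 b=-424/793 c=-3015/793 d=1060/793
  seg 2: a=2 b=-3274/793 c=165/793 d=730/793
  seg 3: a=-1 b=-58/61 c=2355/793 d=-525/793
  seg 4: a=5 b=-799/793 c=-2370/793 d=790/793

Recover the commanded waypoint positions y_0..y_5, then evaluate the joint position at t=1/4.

y_0 = S_0(0) = a_0 = 3
y_1 = S_1(0) = a_1 = 5
y_2 = S_2(0) = a_2 = 2
y_3 = S_3(0) = a_3 = -1
y_4 = S_4(0) = a_4 = 5
y_5 = S_4(1) = 2
t_q=1/4 is in segment 0 (τ=1/4); S_0(τ)=192707/50752

y_0=3 y_1=5 y_2=2 y_3=-1 y_4=5 y_5=2
S(1/4) = 192707/50752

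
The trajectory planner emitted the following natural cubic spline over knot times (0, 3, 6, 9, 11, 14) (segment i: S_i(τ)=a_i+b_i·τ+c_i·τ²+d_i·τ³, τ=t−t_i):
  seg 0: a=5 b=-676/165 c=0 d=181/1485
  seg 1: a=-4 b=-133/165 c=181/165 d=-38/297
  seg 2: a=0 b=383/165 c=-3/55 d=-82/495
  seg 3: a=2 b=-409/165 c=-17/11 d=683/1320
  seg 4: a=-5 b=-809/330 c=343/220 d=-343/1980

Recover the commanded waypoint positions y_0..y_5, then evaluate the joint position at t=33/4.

y_0 = S_0(0) = a_0 = 5
y_1 = S_1(0) = a_1 = -4
y_2 = S_2(0) = a_2 = 0
y_3 = S_3(0) = a_3 = 2
y_4 = S_4(0) = a_4 = -5
y_5 = S_4(3) = -3
t_q=33/4 is in segment 2 (τ=9/4); S_2(τ)=1077/352

y_0=5 y_1=-4 y_2=0 y_3=2 y_4=-5 y_5=-3
S(33/4) = 1077/352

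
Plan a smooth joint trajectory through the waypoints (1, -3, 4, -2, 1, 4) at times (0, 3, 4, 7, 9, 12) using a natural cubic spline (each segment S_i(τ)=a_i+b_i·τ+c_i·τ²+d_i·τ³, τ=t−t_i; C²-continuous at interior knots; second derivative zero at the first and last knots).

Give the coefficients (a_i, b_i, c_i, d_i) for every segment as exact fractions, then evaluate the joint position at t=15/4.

  seg 0: a=1 b=-4495/888 c=0 d=3311/7992
  seg 1: a=-3 b=2719/444 c=3311/888 d=-2533/888
  seg 2: a=4 b=1487/296 c=-536/111 d=2209/2664
  seg 3: a=-2 b=-231/148 c=2339/888 d=-245/444
  seg 4: a=1 b=1045/444 c=-601/888 d=601/7992
S(15/4) = 47111/18944

Δ: Δ0=-4/3, Δ1=7, Δ2=-2, Δ3=3/2, Δ4=1
row 1: diag=8, rhs=50; c'=1/8, d'=25/4
row 2: denom=8−1·1/8=63/8; d'=(-54−1·25/4)/(63/8)=-482/63
row 3: denom=10−3·8/21=62/7; d'=(21−3·-482/63)/(62/7)=923/186
row 4: denom=10−2·7/31=296/31; d'=(-3−2·923/186)/(296/31)=-601/444
back: M4=-601/444
back: M3=923/186−7/31·-601/444=2339/444
back: M2=-482/63−8/21·2339/444=-1072/111
back: M1=25/4−1/8·-1072/111=3311/444
M: M0=0, M1=3311/444, M2=-1072/111, M3=2339/444, M4=-601/444, M5=0
seg 0: a=1, c=M0/2=0, d=(M1−M0)/(6·3)=3311/7992, b=Δ0−h0·(2M0+M1)/6=-4495/888
seg 1: a=-3, c=M1/2=3311/888, d=(M2−M1)/(6·1)=-2533/888, b=Δ1−h1·(2M1+M2)/6=2719/444
seg 2: a=4, c=M2/2=-536/111, d=(M3−M2)/(6·3)=2209/2664, b=Δ2−h2·(2M2+M3)/6=1487/296
seg 3: a=-2, c=M3/2=2339/888, d=(M4−M3)/(6·2)=-245/444, b=Δ3−h3·(2M3+M4)/6=-231/148
seg 4: a=1, c=M4/2=-601/888, d=(M5−M4)/(6·3)=601/7992, b=Δ4−h4·(2M4+M5)/6=1045/444
t_q=15/4 → seg 1, τ=3/4; S=-3+2719/444·τ+3311/888·τ²+-2533/888·τ³=47111/18944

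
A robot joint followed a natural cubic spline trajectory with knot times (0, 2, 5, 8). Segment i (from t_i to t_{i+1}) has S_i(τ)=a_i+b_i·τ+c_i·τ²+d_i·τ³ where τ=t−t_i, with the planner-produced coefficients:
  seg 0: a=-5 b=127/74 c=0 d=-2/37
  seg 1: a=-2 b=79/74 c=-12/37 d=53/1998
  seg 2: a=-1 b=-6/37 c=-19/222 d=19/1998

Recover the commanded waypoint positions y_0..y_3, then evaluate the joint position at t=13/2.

y_0=-5 y_1=-2 y_2=-1 y_3=-2
S(13/2) = -831/592

y_0 = S_0(0) = a_0 = -5
y_1 = S_1(0) = a_1 = -2
y_2 = S_2(0) = a_2 = -1
y_3 = S_2(3) = -2
t_q=13/2 is in segment 2 (τ=3/2); S_2(τ)=-831/592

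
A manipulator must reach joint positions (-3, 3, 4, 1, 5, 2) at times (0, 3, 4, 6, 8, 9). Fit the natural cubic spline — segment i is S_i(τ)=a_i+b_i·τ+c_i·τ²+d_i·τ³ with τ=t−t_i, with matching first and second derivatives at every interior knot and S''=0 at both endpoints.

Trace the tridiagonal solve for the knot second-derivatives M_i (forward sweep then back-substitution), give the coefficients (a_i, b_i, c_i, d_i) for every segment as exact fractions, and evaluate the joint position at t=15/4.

  seg 0: a=-3 b=989/469 c=0 d=-17/1407
  seg 1: a=3 b=836/469 c=-51/469 d=-316/469
  seg 2: a=4 b=-214/469 c=-999/469 d=431/536
  seg 3: a=1 b=631/938 c=5055/1876 d=-1905/1876
  seg 4: a=5 b=-689/938 c=-6375/1876 d=2125/1876
S(15/4) = 1872/469

Δ: Δ0=2, Δ1=1, Δ2=-3/2, Δ3=2, Δ4=-3
row 1: diag=8, rhs=-6; c'=1/8, d'=-3/4
row 2: denom=6−1·1/8=47/8; d'=(-15−1·-3/4)/(47/8)=-114/47
row 3: denom=8−2·16/47=344/47; d'=(21−2·-114/47)/(344/47)=1215/344
row 4: denom=6−2·47/172=469/86; d'=(-30−2·1215/344)/(469/86)=-6375/938
back: M4=-6375/938
back: M3=1215/344−47/172·-6375/938=5055/938
back: M2=-114/47−16/47·5055/938=-1998/469
back: M1=-3/4−1/8·-1998/469=-102/469
M: M0=0, M1=-102/469, M2=-1998/469, M3=5055/938, M4=-6375/938, M5=0
seg 0: a=-3, c=M0/2=0, d=(M1−M0)/(6·3)=-17/1407, b=Δ0−h0·(2M0+M1)/6=989/469
seg 1: a=3, c=M1/2=-51/469, d=(M2−M1)/(6·1)=-316/469, b=Δ1−h1·(2M1+M2)/6=836/469
seg 2: a=4, c=M2/2=-999/469, d=(M3−M2)/(6·2)=431/536, b=Δ2−h2·(2M2+M3)/6=-214/469
seg 3: a=1, c=M3/2=5055/1876, d=(M4−M3)/(6·2)=-1905/1876, b=Δ3−h3·(2M3+M4)/6=631/938
seg 4: a=5, c=M4/2=-6375/1876, d=(M5−M4)/(6·1)=2125/1876, b=Δ4−h4·(2M4+M5)/6=-689/938
t_q=15/4 → seg 1, τ=3/4; S=3+836/469·τ+-51/469·τ²+-316/469·τ³=1872/469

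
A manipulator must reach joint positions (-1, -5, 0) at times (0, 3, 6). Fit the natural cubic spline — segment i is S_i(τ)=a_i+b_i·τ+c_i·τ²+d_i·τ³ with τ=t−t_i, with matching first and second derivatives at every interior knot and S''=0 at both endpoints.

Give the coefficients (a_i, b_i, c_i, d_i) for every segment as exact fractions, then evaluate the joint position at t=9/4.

Δ: Δ0=-4/3, Δ1=5/3
row 1: diag=12, rhs=18; c'=1/4, d'=3/2
back: M1=3/2
M: M0=0, M1=3/2, M2=0
seg 0: a=-1, c=M0/2=0, d=(M1−M0)/(6·3)=1/12, b=Δ0−h0·(2M0+M1)/6=-25/12
seg 1: a=-5, c=M1/2=3/4, d=(M2−M1)/(6·3)=-1/12, b=Δ1−h1·(2M1+M2)/6=1/6
t_q=9/4 → seg 0, τ=9/4; S=-1+-25/12·τ+0·τ²+1/12·τ³=-1213/256

  seg 0: a=-1 b=-25/12 c=0 d=1/12
  seg 1: a=-5 b=1/6 c=3/4 d=-1/12
S(9/4) = -1213/256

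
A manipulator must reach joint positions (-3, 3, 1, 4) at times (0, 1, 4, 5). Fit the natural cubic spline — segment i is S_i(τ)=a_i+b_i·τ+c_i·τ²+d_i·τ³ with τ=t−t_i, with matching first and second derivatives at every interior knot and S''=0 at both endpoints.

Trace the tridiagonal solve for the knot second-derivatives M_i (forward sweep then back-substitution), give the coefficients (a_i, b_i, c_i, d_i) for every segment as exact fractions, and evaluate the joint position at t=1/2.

Δ: Δ0=6, Δ1=-2/3, Δ2=3
row 1: diag=8, rhs=-40; c'=3/8, d'=-5
row 2: denom=8−3·3/8=55/8; d'=(22−3·-5)/(55/8)=296/55
back: M2=296/55
back: M1=-5−3/8·296/55=-386/55
M: M0=0, M1=-386/55, M2=296/55, M3=0
seg 0: a=-3, c=M0/2=0, d=(M1−M0)/(6·1)=-193/165, b=Δ0−h0·(2M0+M1)/6=1183/165
seg 1: a=3, c=M1/2=-193/55, d=(M2−M1)/(6·3)=31/45, b=Δ1−h1·(2M1+M2)/6=604/165
seg 2: a=1, c=M2/2=148/55, d=(M3−M2)/(6·1)=-148/165, b=Δ2−h2·(2M2+M3)/6=199/165
t_q=1/2 → seg 0, τ=1/2; S=-3+1183/165·τ+0·τ²+-193/165·τ³=193/440

  seg 0: a=-3 b=1183/165 c=0 d=-193/165
  seg 1: a=3 b=604/165 c=-193/55 d=31/45
  seg 2: a=1 b=199/165 c=148/55 d=-148/165
S(1/2) = 193/440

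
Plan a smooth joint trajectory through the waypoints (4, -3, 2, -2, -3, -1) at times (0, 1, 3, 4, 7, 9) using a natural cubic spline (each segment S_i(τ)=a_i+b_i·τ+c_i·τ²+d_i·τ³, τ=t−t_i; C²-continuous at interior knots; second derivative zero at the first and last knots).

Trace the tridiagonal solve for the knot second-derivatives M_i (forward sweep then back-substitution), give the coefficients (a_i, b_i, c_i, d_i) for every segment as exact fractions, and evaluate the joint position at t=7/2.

  seg 0: a=4 b=-61273/6636 c=0 d=14821/6636
  seg 1: a=-3 b=-8405/3318 c=14821/2212 d=-27763/13272
  seg 2: a=2 b=-1384/1659 c=-6471/1106 d=8909/3318
  seg 3: a=-2 b=-14867/3318 c=1219/553 d=-303/1106
  seg 4: a=-3 b=2237/1659 c=-289/1106 d=289/6636
S(7/2) = 4033/8848

Δ: Δ0=-7, Δ1=5/2, Δ2=-4, Δ3=-1/3, Δ4=1
row 1: diag=6, rhs=57; c'=1/3, d'=19/2
row 2: denom=6−2·1/3=16/3; d'=(-39−2·19/2)/(16/3)=-87/8
row 3: denom=8−1·3/16=125/16; d'=(22−1·-87/8)/(125/16)=526/125
row 4: denom=10−3·48/125=1106/125; d'=(8−3·526/125)/(1106/125)=-289/553
back: M4=-289/553
back: M3=526/125−48/125·-289/553=2438/553
back: M2=-87/8−3/16·2438/553=-6471/553
back: M1=19/2−1/3·-6471/553=14821/1106
M: M0=0, M1=14821/1106, M2=-6471/553, M3=2438/553, M4=-289/553, M5=0
seg 0: a=4, c=M0/2=0, d=(M1−M0)/(6·1)=14821/6636, b=Δ0−h0·(2M0+M1)/6=-61273/6636
seg 1: a=-3, c=M1/2=14821/2212, d=(M2−M1)/(6·2)=-27763/13272, b=Δ1−h1·(2M1+M2)/6=-8405/3318
seg 2: a=2, c=M2/2=-6471/1106, d=(M3−M2)/(6·1)=8909/3318, b=Δ2−h2·(2M2+M3)/6=-1384/1659
seg 3: a=-2, c=M3/2=1219/553, d=(M4−M3)/(6·3)=-303/1106, b=Δ3−h3·(2M3+M4)/6=-14867/3318
seg 4: a=-3, c=M4/2=-289/1106, d=(M5−M4)/(6·2)=289/6636, b=Δ4−h4·(2M4+M5)/6=2237/1659
t_q=7/2 → seg 2, τ=1/2; S=2+-1384/1659·τ+-6471/1106·τ²+8909/3318·τ³=4033/8848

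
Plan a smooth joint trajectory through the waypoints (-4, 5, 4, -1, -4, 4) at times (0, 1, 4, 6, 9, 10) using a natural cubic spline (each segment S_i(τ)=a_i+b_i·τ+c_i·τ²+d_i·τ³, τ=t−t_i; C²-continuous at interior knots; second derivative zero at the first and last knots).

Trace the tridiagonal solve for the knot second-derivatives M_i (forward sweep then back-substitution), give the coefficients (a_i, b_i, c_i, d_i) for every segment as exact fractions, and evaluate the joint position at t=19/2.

Δ: Δ0=9, Δ1=-1/3, Δ2=-5/2, Δ3=-1, Δ4=8
row 1: diag=8, rhs=-56; c'=3/8, d'=-7
row 2: denom=10−3·3/8=71/8; d'=(-13−3·-7)/(71/8)=64/71
row 3: denom=10−2·16/71=678/71; d'=(9−2·64/71)/(678/71)=511/678
row 4: denom=8−3·71/226=1595/226; d'=(54−3·511/678)/(1595/226)=1063/145
back: M4=1063/145
back: M3=511/678−71/226·1063/145=-674/435
back: M2=64/71−16/71·-674/435=544/435
back: M1=-7−3/8·544/435=-1083/145
M: M0=0, M1=-1083/145, M2=544/435, M3=-674/435, M4=1063/145, M5=0
seg 0: a=-4, c=M0/2=0, d=(M1−M0)/(6·1)=-361/290, b=Δ0−h0·(2M0+M1)/6=2971/290
seg 1: a=5, c=M1/2=-1083/290, d=(M2−M1)/(6·3)=3793/7830, b=Δ1−h1·(2M1+M2)/6=944/145
seg 2: a=4, c=M2/2=272/435, d=(M3−M2)/(6·2)=-7/30, b=Δ2−h2·(2M2+M3)/6=-817/290
seg 3: a=-1, c=M3/2=-337/435, d=(M4−M3)/(6·3)=3863/7830, b=Δ3−h3·(2M3+M4)/6=-2711/870
seg 4: a=-4, c=M4/2=1063/290, d=(M5−M4)/(6·1)=-1063/870, b=Δ4−h4·(2M4+M5)/6=2417/435
t_q=19/2 → seg 4, τ=1/2; S=-4+2417/435·τ+1063/290·τ²+-1063/870·τ³=-1063/2320

  seg 0: a=-4 b=2971/290 c=0 d=-361/290
  seg 1: a=5 b=944/145 c=-1083/290 d=3793/7830
  seg 2: a=4 b=-817/290 c=272/435 d=-7/30
  seg 3: a=-1 b=-2711/870 c=-337/435 d=3863/7830
  seg 4: a=-4 b=2417/435 c=1063/290 d=-1063/870
S(19/2) = -1063/2320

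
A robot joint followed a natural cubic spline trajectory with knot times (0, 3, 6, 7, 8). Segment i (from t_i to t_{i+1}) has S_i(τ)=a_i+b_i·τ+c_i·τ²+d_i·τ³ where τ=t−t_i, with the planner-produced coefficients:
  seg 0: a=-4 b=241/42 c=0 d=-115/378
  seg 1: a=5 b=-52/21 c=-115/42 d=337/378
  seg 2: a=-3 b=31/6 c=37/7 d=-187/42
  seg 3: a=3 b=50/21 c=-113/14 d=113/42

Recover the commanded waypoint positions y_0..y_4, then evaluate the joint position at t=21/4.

y_0=-4 y_1=5 y_2=-3 y_3=3 y_4=0
S(21/4) = -3833/896

y_0 = S_0(0) = a_0 = -4
y_1 = S_1(0) = a_1 = 5
y_2 = S_2(0) = a_2 = -3
y_3 = S_3(0) = a_3 = 3
y_4 = S_3(1) = 0
t_q=21/4 is in segment 1 (τ=9/4); S_1(τ)=-3833/896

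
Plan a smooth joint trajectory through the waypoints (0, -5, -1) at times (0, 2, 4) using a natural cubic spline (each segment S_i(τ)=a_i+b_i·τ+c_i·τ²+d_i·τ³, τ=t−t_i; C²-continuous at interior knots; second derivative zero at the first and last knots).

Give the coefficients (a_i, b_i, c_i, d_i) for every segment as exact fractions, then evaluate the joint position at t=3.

  seg 0: a=0 b=-29/8 c=0 d=9/32
  seg 1: a=-5 b=-1/4 c=27/16 d=-9/32
S(3) = -123/32

Δ: Δ0=-5/2, Δ1=2
row 1: diag=8, rhs=27; c'=1/4, d'=27/8
back: M1=27/8
M: M0=0, M1=27/8, M2=0
seg 0: a=0, c=M0/2=0, d=(M1−M0)/(6·2)=9/32, b=Δ0−h0·(2M0+M1)/6=-29/8
seg 1: a=-5, c=M1/2=27/16, d=(M2−M1)/(6·2)=-9/32, b=Δ1−h1·(2M1+M2)/6=-1/4
t_q=3 → seg 1, τ=1; S=-5+-1/4·τ+27/16·τ²+-9/32·τ³=-123/32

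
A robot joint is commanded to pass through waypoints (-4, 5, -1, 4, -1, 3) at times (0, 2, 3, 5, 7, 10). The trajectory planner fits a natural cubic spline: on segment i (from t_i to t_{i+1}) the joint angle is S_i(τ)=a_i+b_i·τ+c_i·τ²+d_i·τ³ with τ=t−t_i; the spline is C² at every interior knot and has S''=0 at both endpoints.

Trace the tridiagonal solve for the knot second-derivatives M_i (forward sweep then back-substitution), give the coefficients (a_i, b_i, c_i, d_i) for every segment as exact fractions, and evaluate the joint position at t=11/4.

  seg 0: a=-4 b=31723/3630 c=0 d=-3847/3630
  seg 1: a=5 b=-14441/3630 c=-3847/605 d=15743/3630
  seg 2: a=-1 b=-608/165 c=8049/1210 d=-25843/14520
  seg 3: a=4 b=5683/3630 c=-1949/484 d=14477/14520
  seg 4: a=-1 b=-4678/1815 c=1183/605 d=-1183/5445
S(11/4) = 20847/77440

Δ: Δ0=9/2, Δ1=-6, Δ2=5/2, Δ3=-5/2, Δ4=4/3
row 1: diag=6, rhs=-63; c'=1/6, d'=-21/2
row 2: denom=6−1·1/6=35/6; d'=(51−1·-21/2)/(35/6)=369/35
row 3: denom=8−2·12/35=256/35; d'=(-30−2·369/35)/(256/35)=-447/64
row 4: denom=10−2·35/128=605/64; d'=(23−2·-447/64)/(605/64)=2366/605
back: M4=2366/605
back: M3=-447/64−35/128·2366/605=-1949/242
back: M2=369/35−12/35·-1949/242=8049/605
back: M1=-21/2−1/6·8049/605=-7694/605
M: M0=0, M1=-7694/605, M2=8049/605, M3=-1949/242, M4=2366/605, M5=0
seg 0: a=-4, c=M0/2=0, d=(M1−M0)/(6·2)=-3847/3630, b=Δ0−h0·(2M0+M1)/6=31723/3630
seg 1: a=5, c=M1/2=-3847/605, d=(M2−M1)/(6·1)=15743/3630, b=Δ1−h1·(2M1+M2)/6=-14441/3630
seg 2: a=-1, c=M2/2=8049/1210, d=(M3−M2)/(6·2)=-25843/14520, b=Δ2−h2·(2M2+M3)/6=-608/165
seg 3: a=4, c=M3/2=-1949/484, d=(M4−M3)/(6·2)=14477/14520, b=Δ3−h3·(2M3+M4)/6=5683/3630
seg 4: a=-1, c=M4/2=1183/605, d=(M5−M4)/(6·3)=-1183/5445, b=Δ4−h4·(2M4+M5)/6=-4678/1815
t_q=11/4 → seg 1, τ=3/4; S=5+-14441/3630·τ+-3847/605·τ²+15743/3630·τ³=20847/77440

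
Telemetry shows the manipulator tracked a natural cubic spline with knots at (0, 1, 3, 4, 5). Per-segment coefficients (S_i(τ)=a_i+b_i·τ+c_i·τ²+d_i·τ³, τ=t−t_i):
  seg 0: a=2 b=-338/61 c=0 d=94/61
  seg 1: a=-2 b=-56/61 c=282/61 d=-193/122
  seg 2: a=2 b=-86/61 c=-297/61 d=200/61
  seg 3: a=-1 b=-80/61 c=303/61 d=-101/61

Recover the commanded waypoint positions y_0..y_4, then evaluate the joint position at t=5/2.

y_0=2 y_1=-2 y_2=2 y_3=-1 y_4=1
S(5/2) = 1645/976

y_0 = S_0(0) = a_0 = 2
y_1 = S_1(0) = a_1 = -2
y_2 = S_2(0) = a_2 = 2
y_3 = S_3(0) = a_3 = -1
y_4 = S_3(1) = 1
t_q=5/2 is in segment 1 (τ=3/2); S_1(τ)=1645/976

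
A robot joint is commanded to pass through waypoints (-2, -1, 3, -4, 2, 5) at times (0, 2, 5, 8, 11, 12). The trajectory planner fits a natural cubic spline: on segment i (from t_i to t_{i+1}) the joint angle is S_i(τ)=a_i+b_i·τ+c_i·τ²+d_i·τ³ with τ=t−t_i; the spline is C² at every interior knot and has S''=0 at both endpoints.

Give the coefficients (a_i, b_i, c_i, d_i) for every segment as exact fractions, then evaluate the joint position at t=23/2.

Δ: Δ0=1/2, Δ1=4/3, Δ2=-7/3, Δ3=2, Δ4=3
row 1: diag=10, rhs=5; c'=3/10, d'=1/2
row 2: denom=12−3·3/10=111/10; d'=(-22−3·1/2)/(111/10)=-235/111
row 3: denom=12−3·10/37=414/37; d'=(26−3·-235/111)/(414/37)=133/46
row 4: denom=8−3·37/138=331/46; d'=(6−3·133/46)/(331/46)=-123/331
back: M4=-123/331
back: M3=133/46−37/138·-123/331=990/331
back: M2=-235/111−10/37·990/331=-2905/993
back: M1=1/2−3/10·-2905/993=456/331
M: M0=0, M1=456/331, M2=-2905/993, M3=990/331, M4=-123/331, M5=0
seg 0: a=-2, c=M0/2=0, d=(M1−M0)/(6·2)=38/331, b=Δ0−h0·(2M0+M1)/6=27/662
seg 1: a=-1, c=M1/2=228/331, d=(M2−M1)/(6·3)=-4273/17874, b=Δ1−h1·(2M1+M2)/6=939/662
seg 2: a=3, c=M2/2=-2905/1986, d=(M3−M2)/(6·3)=5875/17874, b=Δ2−h2·(2M2+M3)/6=-299/331
seg 3: a=-4, c=M3/2=495/331, d=(M4−M3)/(6·3)=-371/1986, b=Δ3−h3·(2M3+M4)/6=-533/662
seg 4: a=2, c=M4/2=-123/662, d=(M5−M4)/(6·1)=41/662, b=Δ4−h4·(2M4+M5)/6=1034/331
t_q=23/2 → seg 4, τ=1/2; S=2+1034/331·τ+-123/662·τ²+41/662·τ³=18659/5296

  seg 0: a=-2 b=27/662 c=0 d=38/331
  seg 1: a=-1 b=939/662 c=228/331 d=-4273/17874
  seg 2: a=3 b=-299/331 c=-2905/1986 d=5875/17874
  seg 3: a=-4 b=-533/662 c=495/331 d=-371/1986
  seg 4: a=2 b=1034/331 c=-123/662 d=41/662
S(23/2) = 18659/5296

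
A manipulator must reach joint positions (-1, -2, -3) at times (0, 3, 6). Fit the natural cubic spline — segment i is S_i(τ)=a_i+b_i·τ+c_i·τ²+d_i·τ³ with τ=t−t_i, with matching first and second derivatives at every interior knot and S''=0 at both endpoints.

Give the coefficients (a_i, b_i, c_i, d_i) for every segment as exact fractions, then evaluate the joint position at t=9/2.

Δ: Δ0=-1/3, Δ1=-1/3
row 1: diag=12, rhs=0; c'=1/4, d'=0
back: M1=0
M: M0=0, M1=0, M2=0
seg 0: a=-1, c=M0/2=0, d=(M1−M0)/(6·3)=0, b=Δ0−h0·(2M0+M1)/6=-1/3
seg 1: a=-2, c=M1/2=0, d=(M2−M1)/(6·3)=0, b=Δ1−h1·(2M1+M2)/6=-1/3
t_q=9/2 → seg 1, τ=3/2; S=-2+-1/3·τ+0·τ²+0·τ³=-5/2

  seg 0: a=-1 b=-1/3 c=0 d=0
  seg 1: a=-2 b=-1/3 c=0 d=0
S(9/2) = -5/2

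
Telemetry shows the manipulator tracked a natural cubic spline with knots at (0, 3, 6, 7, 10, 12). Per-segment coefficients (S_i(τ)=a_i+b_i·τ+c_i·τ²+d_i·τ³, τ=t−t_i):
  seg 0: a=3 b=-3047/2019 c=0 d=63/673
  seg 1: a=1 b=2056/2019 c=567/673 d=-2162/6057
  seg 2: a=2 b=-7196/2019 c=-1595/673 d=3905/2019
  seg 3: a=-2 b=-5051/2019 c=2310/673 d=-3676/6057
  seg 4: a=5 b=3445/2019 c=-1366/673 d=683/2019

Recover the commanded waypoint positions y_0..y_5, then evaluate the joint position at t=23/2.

y_0=3 y_1=1 y_2=2 y_3=-2 y_4=5 y_5=3
S(23/2) = 22259/5384

y_0 = S_0(0) = a_0 = 3
y_1 = S_1(0) = a_1 = 1
y_2 = S_2(0) = a_2 = 2
y_3 = S_3(0) = a_3 = -2
y_4 = S_4(0) = a_4 = 5
y_5 = S_4(2) = 3
t_q=23/2 is in segment 4 (τ=3/2); S_4(τ)=22259/5384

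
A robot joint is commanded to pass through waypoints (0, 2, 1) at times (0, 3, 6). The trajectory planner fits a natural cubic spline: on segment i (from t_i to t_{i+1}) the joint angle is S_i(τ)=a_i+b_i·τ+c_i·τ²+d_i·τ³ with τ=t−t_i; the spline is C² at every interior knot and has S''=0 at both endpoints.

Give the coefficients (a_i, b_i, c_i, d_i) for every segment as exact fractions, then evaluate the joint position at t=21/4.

  seg 0: a=0 b=11/12 c=0 d=-1/36
  seg 1: a=2 b=1/6 c=-1/4 d=1/36
S(21/4) = 365/256

Δ: Δ0=2/3, Δ1=-1/3
row 1: diag=12, rhs=-6; c'=1/4, d'=-1/2
back: M1=-1/2
M: M0=0, M1=-1/2, M2=0
seg 0: a=0, c=M0/2=0, d=(M1−M0)/(6·3)=-1/36, b=Δ0−h0·(2M0+M1)/6=11/12
seg 1: a=2, c=M1/2=-1/4, d=(M2−M1)/(6·3)=1/36, b=Δ1−h1·(2M1+M2)/6=1/6
t_q=21/4 → seg 1, τ=9/4; S=2+1/6·τ+-1/4·τ²+1/36·τ³=365/256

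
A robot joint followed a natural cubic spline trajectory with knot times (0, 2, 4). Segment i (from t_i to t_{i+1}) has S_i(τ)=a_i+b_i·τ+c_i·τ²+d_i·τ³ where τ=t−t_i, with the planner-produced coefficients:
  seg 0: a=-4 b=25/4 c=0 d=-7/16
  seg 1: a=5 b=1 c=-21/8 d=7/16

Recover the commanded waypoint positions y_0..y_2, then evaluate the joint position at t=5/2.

y_0 = S_0(0) = a_0 = -4
y_1 = S_1(0) = a_1 = 5
y_2 = S_1(2) = 0
t_q=5/2 is in segment 1 (τ=1/2); S_1(τ)=627/128

y_0=-4 y_1=5 y_2=0
S(5/2) = 627/128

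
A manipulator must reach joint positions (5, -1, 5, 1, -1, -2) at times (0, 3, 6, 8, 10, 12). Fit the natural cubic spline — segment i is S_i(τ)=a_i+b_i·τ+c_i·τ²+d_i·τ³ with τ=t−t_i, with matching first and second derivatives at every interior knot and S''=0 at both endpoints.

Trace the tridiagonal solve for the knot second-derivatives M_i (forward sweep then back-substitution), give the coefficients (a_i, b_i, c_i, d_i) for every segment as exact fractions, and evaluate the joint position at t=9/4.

Δ: Δ0=-2, Δ1=2, Δ2=-2, Δ3=-1, Δ4=-1/2
row 1: diag=12, rhs=24; c'=1/4, d'=2
row 2: denom=10−3·1/4=37/4; d'=(-24−3·2)/(37/4)=-120/37
row 3: denom=8−2·8/37=280/37; d'=(6−2·-120/37)/(280/37)=33/20
row 4: denom=8−2·37/140=523/70; d'=(3−2·33/20)/(523/70)=-21/523
back: M4=-21/523
back: M3=33/20−37/140·-21/523=1737/1046
back: M2=-120/37−8/37·1737/1046=-1884/523
back: M1=2−1/4·-1884/523=1517/523
M: M0=0, M1=1517/523, M2=-1884/523, M3=1737/1046, M4=-21/523, M5=0
seg 0: a=5, c=M0/2=0, d=(M1−M0)/(6·3)=1517/9414, b=Δ0−h0·(2M0+M1)/6=-3609/1046
seg 1: a=-1, c=M1/2=1517/1046, d=(M2−M1)/(6·3)=-3401/9414, b=Δ1−h1·(2M1+M2)/6=471/523
seg 2: a=5, c=M2/2=-942/523, d=(M3−M2)/(6·2)=1835/4184, b=Δ2−h2·(2M2+M3)/6=-159/1046
seg 3: a=1, c=M3/2=1737/2092, d=(M4−M3)/(6·2)=-593/4184, b=Δ3−h3·(2M3+M4)/6=-1095/523
seg 4: a=-1, c=M4/2=-21/1046, d=(M5−M4)/(6·2)=7/2092, b=Δ4−h4·(2M4+M5)/6=-495/1046
t_q=9/4 → seg 0, τ=9/4; S=5+-3609/1046·τ+0·τ²+1517/9414·τ³=-62099/66944

  seg 0: a=5 b=-3609/1046 c=0 d=1517/9414
  seg 1: a=-1 b=471/523 c=1517/1046 d=-3401/9414
  seg 2: a=5 b=-159/1046 c=-942/523 d=1835/4184
  seg 3: a=1 b=-1095/523 c=1737/2092 d=-593/4184
  seg 4: a=-1 b=-495/1046 c=-21/1046 d=7/2092
S(9/4) = -62099/66944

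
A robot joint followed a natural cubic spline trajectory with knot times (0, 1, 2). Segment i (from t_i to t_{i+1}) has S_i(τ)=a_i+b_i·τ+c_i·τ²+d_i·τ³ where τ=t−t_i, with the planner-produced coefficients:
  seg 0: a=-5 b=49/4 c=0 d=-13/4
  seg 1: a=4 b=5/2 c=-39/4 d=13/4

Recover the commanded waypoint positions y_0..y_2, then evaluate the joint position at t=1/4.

y_0=-5 y_1=4 y_2=0
S(1/4) = -509/256

y_0 = S_0(0) = a_0 = -5
y_1 = S_1(0) = a_1 = 4
y_2 = S_1(1) = 0
t_q=1/4 is in segment 0 (τ=1/4); S_0(τ)=-509/256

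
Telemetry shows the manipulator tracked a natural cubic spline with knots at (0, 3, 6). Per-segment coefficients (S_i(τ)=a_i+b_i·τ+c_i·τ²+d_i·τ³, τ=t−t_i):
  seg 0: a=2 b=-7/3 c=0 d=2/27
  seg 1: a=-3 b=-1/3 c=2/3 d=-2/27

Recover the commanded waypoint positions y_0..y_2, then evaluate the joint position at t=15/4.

y_0 = S_0(0) = a_0 = 2
y_1 = S_1(0) = a_1 = -3
y_2 = S_1(3) = 0
t_q=15/4 is in segment 1 (τ=3/4); S_1(τ)=-93/32

y_0=2 y_1=-3 y_2=0
S(15/4) = -93/32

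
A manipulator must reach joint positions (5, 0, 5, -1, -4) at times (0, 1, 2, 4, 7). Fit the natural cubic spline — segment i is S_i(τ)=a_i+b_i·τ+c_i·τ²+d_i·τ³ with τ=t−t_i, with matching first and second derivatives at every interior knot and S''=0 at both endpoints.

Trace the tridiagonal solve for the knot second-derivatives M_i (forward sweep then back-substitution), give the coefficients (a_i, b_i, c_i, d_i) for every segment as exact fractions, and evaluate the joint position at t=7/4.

Δ: Δ0=-5, Δ1=5, Δ2=-3, Δ3=-1
row 1: diag=4, rhs=60; c'=1/4, d'=15
row 2: denom=6−1·1/4=23/4; d'=(-48−1·15)/(23/4)=-252/23
row 3: denom=10−2·8/23=214/23; d'=(12−2·-252/23)/(214/23)=390/107
back: M3=390/107
back: M2=-252/23−8/23·390/107=-1308/107
back: M1=15−1/4·-1308/107=1932/107
M: M0=0, M1=1932/107, M2=-1308/107, M3=390/107, M4=0
seg 0: a=5, c=M0/2=0, d=(M1−M0)/(6·1)=322/107, b=Δ0−h0·(2M0+M1)/6=-857/107
seg 1: a=0, c=M1/2=966/107, d=(M2−M1)/(6·1)=-540/107, b=Δ1−h1·(2M1+M2)/6=109/107
seg 2: a=5, c=M2/2=-654/107, d=(M3−M2)/(6·2)=283/214, b=Δ2−h2·(2M2+M3)/6=421/107
seg 3: a=-1, c=M3/2=195/107, d=(M4−M3)/(6·3)=-65/321, b=Δ3−h3·(2M3+M4)/6=-497/107
t_q=7/4 → seg 1, τ=3/4; S=0+109/107·τ+966/107·τ²+-540/107·τ³=6357/1712

  seg 0: a=5 b=-857/107 c=0 d=322/107
  seg 1: a=0 b=109/107 c=966/107 d=-540/107
  seg 2: a=5 b=421/107 c=-654/107 d=283/214
  seg 3: a=-1 b=-497/107 c=195/107 d=-65/321
S(7/4) = 6357/1712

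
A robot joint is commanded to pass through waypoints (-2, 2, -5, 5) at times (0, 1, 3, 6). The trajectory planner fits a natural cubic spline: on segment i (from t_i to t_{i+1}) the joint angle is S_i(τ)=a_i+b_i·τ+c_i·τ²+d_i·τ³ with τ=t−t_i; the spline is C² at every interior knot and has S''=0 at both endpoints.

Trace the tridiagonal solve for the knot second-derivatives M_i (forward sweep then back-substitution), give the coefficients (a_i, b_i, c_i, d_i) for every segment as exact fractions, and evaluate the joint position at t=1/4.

Δ: Δ0=4, Δ1=-7/2, Δ2=10/3
row 1: diag=6, rhs=-45; c'=1/3, d'=-15/2
row 2: denom=10−2·1/3=28/3; d'=(41−2·-15/2)/(28/3)=6
back: M2=6
back: M1=-15/2−1/3·6=-19/2
M: M0=0, M1=-19/2, M2=6, M3=0
seg 0: a=-2, c=M0/2=0, d=(M1−M0)/(6·1)=-19/12, b=Δ0−h0·(2M0+M1)/6=67/12
seg 1: a=2, c=M1/2=-19/4, d=(M2−M1)/(6·2)=31/24, b=Δ1−h1·(2M1+M2)/6=5/6
seg 2: a=-5, c=M2/2=3, d=(M3−M2)/(6·3)=-1/3, b=Δ2−h2·(2M2+M3)/6=-8/3
t_q=1/4 → seg 0, τ=1/4; S=-2+67/12·τ+0·τ²+-19/12·τ³=-161/256

  seg 0: a=-2 b=67/12 c=0 d=-19/12
  seg 1: a=2 b=5/6 c=-19/4 d=31/24
  seg 2: a=-5 b=-8/3 c=3 d=-1/3
S(1/4) = -161/256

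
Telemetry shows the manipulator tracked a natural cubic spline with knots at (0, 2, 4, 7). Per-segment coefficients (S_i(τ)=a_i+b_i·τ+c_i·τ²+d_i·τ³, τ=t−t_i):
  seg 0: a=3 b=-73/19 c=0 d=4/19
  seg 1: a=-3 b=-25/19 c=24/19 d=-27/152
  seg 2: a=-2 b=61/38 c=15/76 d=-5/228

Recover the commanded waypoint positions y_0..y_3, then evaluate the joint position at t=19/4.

y_0=3 y_1=-3 y_2=-2 y_3=4
S(19/4) = -3377/4864

y_0 = S_0(0) = a_0 = 3
y_1 = S_1(0) = a_1 = -3
y_2 = S_2(0) = a_2 = -2
y_3 = S_2(3) = 4
t_q=19/4 is in segment 2 (τ=3/4); S_2(τ)=-3377/4864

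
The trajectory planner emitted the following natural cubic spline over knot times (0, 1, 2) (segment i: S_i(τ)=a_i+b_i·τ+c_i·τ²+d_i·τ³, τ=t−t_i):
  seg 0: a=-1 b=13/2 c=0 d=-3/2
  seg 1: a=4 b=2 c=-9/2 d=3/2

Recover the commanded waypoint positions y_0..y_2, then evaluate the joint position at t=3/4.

y_0 = S_0(0) = a_0 = -1
y_1 = S_1(0) = a_1 = 4
y_2 = S_1(1) = 3
t_q=3/4 is in segment 0 (τ=3/4); S_0(τ)=415/128

y_0=-1 y_1=4 y_2=3
S(3/4) = 415/128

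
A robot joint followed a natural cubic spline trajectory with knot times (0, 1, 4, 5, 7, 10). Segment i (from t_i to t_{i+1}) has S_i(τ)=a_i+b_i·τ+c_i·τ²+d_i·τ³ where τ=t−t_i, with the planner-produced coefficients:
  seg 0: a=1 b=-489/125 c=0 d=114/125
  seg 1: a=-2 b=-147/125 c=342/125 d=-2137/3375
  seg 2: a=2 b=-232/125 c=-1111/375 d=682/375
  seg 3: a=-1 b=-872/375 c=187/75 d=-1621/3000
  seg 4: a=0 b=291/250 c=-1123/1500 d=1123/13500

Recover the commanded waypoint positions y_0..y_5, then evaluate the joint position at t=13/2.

y_0 = S_0(0) = a_0 = 1
y_1 = S_1(0) = a_1 = -2
y_2 = S_2(0) = a_2 = 2
y_3 = S_3(0) = a_3 = -1
y_4 = S_4(0) = a_4 = 0
y_5 = S_4(3) = -1
t_q=13/2 is in segment 3 (τ=3/2); S_3(τ)=-5613/8000

y_0=1 y_1=-2 y_2=2 y_3=-1 y_4=0 y_5=-1
S(13/2) = -5613/8000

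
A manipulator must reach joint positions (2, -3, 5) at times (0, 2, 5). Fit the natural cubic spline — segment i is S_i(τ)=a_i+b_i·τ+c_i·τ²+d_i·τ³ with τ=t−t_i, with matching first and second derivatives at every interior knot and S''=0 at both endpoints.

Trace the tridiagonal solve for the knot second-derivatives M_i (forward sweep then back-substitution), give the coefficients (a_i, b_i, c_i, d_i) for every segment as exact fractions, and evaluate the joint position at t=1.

Δ: Δ0=-5/2, Δ1=8/3
row 1: diag=10, rhs=31; c'=3/10, d'=31/10
back: M1=31/10
M: M0=0, M1=31/10, M2=0
seg 0: a=2, c=M0/2=0, d=(M1−M0)/(6·2)=31/120, b=Δ0−h0·(2M0+M1)/6=-53/15
seg 1: a=-3, c=M1/2=31/20, d=(M2−M1)/(6·3)=-31/180, b=Δ1−h1·(2M1+M2)/6=-13/30
t_q=1 → seg 0, τ=1; S=2+-53/15·τ+0·τ²+31/120·τ³=-51/40

  seg 0: a=2 b=-53/15 c=0 d=31/120
  seg 1: a=-3 b=-13/30 c=31/20 d=-31/180
S(1) = -51/40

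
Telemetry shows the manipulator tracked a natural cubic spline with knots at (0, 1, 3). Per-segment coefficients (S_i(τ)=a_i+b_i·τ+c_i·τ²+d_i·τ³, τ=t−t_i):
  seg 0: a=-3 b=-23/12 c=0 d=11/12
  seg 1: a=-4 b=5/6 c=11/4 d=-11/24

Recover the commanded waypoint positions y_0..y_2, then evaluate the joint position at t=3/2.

y_0=-3 y_1=-4 y_2=5
S(3/2) = -189/64

y_0 = S_0(0) = a_0 = -3
y_1 = S_1(0) = a_1 = -4
y_2 = S_1(2) = 5
t_q=3/2 is in segment 1 (τ=1/2); S_1(τ)=-189/64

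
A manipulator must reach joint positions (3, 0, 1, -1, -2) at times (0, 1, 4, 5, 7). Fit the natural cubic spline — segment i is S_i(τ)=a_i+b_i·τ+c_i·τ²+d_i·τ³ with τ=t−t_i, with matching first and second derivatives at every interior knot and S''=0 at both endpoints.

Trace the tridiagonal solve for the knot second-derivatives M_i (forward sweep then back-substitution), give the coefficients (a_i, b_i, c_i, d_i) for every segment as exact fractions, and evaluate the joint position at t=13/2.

Δ: Δ0=-3, Δ1=1/3, Δ2=-2, Δ3=-1/2
row 1: diag=8, rhs=20; c'=3/8, d'=5/2
row 2: denom=8−3·3/8=55/8; d'=(-14−3·5/2)/(55/8)=-172/55
row 3: denom=6−1·8/55=322/55; d'=(9−1·-172/55)/(322/55)=29/14
back: M3=29/14
back: M2=-172/55−8/55·29/14=-24/7
back: M1=5/2−3/8·-24/7=53/14
M: M0=0, M1=53/14, M2=-24/7, M3=29/14, M4=0
seg 0: a=3, c=M0/2=0, d=(M1−M0)/(6·1)=53/84, b=Δ0−h0·(2M0+M1)/6=-305/84
seg 1: a=0, c=M1/2=53/28, d=(M2−M1)/(6·3)=-101/252, b=Δ1−h1·(2M1+M2)/6=-73/42
seg 2: a=1, c=M2/2=-12/7, d=(M3−M2)/(6·1)=11/12, b=Δ2−h2·(2M2+M3)/6=-101/84
seg 3: a=-1, c=M3/2=29/28, d=(M4−M3)/(6·2)=-29/168, b=Δ3−h3·(2M3+M4)/6=-79/42
t_q=13/2 → seg 3, τ=3/2; S=-1+-79/42·τ+29/28·τ²+-29/168·τ³=-929/448

  seg 0: a=3 b=-305/84 c=0 d=53/84
  seg 1: a=0 b=-73/42 c=53/28 d=-101/252
  seg 2: a=1 b=-101/84 c=-12/7 d=11/12
  seg 3: a=-1 b=-79/42 c=29/28 d=-29/168
S(13/2) = -929/448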